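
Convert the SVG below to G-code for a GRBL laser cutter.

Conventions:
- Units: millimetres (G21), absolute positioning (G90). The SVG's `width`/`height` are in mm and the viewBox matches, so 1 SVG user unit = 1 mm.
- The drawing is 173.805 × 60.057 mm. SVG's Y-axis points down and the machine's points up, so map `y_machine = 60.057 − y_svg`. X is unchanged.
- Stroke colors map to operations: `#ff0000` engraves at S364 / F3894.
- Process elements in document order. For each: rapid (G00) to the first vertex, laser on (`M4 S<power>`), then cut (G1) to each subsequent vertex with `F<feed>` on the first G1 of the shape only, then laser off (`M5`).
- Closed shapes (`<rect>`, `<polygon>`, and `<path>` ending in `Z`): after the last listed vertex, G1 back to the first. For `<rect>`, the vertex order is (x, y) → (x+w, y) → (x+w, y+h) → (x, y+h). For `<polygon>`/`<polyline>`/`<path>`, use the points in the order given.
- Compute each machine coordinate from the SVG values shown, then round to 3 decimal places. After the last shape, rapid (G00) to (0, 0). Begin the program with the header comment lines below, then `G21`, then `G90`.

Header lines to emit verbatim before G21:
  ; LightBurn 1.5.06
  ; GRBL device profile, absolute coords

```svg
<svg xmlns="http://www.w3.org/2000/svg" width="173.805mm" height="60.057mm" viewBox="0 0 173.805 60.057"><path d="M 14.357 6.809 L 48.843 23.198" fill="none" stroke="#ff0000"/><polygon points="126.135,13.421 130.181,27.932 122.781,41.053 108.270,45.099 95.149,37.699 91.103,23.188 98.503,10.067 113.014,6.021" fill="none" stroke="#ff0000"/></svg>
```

; LightBurn 1.5.06
; GRBL device profile, absolute coords
G21
G90
G00 X14.357 Y53.248
M4 S364
G1 X48.843 Y36.859 F3894
M5
G00 X126.135 Y46.636
M4 S364
G1 X130.181 Y32.125 F3894
G1 X122.781 Y19.004
G1 X108.270 Y14.958
G1 X95.149 Y22.358
G1 X91.103 Y36.869
G1 X98.503 Y49.990
G1 X113.014 Y54.036
G1 X126.135 Y46.636
M5
G00 X0.000 Y0.000

1 u = 1 mm; y_m = 60.057 − y.

[1] `<path>` line segment, #ff0000→engrave S364 F3894: (14.357,53.248) → (48.843,36.859)

[2] `<polygon>` regular polygon, #ff0000→engrave S364 F3894: (126.135,46.636) → (130.181,32.125) → (122.781,19.004) → (108.270,14.958) → (95.149,22.358) → (91.103,36.869) → (98.503,49.990) → (113.014,54.036) → (126.135,46.636) (closed)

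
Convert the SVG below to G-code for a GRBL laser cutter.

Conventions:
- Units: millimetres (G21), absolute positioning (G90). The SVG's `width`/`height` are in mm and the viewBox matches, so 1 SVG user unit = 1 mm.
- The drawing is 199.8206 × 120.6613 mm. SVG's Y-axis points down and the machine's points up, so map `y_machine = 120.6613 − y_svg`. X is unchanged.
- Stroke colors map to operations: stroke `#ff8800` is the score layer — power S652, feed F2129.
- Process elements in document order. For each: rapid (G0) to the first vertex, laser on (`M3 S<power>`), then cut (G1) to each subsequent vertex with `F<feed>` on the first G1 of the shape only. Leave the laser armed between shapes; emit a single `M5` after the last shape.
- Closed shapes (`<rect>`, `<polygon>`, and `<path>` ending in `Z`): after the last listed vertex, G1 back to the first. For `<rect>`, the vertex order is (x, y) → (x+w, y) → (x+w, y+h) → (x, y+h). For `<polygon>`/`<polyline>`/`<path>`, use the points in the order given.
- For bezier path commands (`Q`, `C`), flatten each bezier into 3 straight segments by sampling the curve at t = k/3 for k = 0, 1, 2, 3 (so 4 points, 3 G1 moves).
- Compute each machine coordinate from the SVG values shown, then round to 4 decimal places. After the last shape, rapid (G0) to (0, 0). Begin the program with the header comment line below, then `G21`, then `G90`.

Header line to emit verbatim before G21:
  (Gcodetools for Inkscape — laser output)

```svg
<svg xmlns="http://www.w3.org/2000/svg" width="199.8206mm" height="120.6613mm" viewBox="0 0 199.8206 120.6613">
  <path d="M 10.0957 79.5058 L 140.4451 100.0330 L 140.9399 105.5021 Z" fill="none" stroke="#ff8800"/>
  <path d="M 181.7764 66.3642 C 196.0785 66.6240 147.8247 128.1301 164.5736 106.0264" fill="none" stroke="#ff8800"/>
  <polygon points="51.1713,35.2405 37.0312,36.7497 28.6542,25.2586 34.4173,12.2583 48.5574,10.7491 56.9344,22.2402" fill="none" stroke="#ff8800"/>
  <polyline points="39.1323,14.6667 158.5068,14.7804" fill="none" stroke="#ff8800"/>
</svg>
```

1 u = 1 mm; y_m = 120.6613 − y.

[1] `<path>` closed polygon, #ff8800→score S652 F2129: (10.0957,41.1555) → (140.4451,20.6283) → (140.9399,15.1592) → (10.0957,41.1555) (closed)

[2] `<path>` cubic bezier, #ff8800→score S652 F2129: (181.7764,54.2971) → (179.9509,38.9869) → (164.7679,15.0361) → (164.5736,14.6349)

[3] `<polygon>` regular polygon, #ff8800→score S652 F2129: (51.1713,85.4208) → (37.0312,83.9116) → (28.6542,95.4027) → (34.4173,108.4030) → (48.5574,109.9122) → (56.9344,98.4211) → (51.1713,85.4208) (closed)

[4] `<polyline>` line segment, #ff8800→score S652 F2129: (39.1323,105.9946) → (158.5068,105.8809)

(Gcodetools for Inkscape — laser output)
G21
G90
G0 X10.0957 Y41.1555
M3 S652
G1 X140.4451 Y20.6283 F2129
G1 X140.9399 Y15.1592
G1 X10.0957 Y41.1555
G0 X181.7764 Y54.2971
M3 S652
G1 X179.9509 Y38.9869 F2129
G1 X164.7679 Y15.0361
G1 X164.5736 Y14.6349
G0 X51.1713 Y85.4208
M3 S652
G1 X37.0312 Y83.9116 F2129
G1 X28.6542 Y95.4027
G1 X34.4173 Y108.4030
G1 X48.5574 Y109.9122
G1 X56.9344 Y98.4211
G1 X51.1713 Y85.4208
G0 X39.1323 Y105.9946
M3 S652
G1 X158.5068 Y105.8809 F2129
M5
G0 X0.0000 Y0.0000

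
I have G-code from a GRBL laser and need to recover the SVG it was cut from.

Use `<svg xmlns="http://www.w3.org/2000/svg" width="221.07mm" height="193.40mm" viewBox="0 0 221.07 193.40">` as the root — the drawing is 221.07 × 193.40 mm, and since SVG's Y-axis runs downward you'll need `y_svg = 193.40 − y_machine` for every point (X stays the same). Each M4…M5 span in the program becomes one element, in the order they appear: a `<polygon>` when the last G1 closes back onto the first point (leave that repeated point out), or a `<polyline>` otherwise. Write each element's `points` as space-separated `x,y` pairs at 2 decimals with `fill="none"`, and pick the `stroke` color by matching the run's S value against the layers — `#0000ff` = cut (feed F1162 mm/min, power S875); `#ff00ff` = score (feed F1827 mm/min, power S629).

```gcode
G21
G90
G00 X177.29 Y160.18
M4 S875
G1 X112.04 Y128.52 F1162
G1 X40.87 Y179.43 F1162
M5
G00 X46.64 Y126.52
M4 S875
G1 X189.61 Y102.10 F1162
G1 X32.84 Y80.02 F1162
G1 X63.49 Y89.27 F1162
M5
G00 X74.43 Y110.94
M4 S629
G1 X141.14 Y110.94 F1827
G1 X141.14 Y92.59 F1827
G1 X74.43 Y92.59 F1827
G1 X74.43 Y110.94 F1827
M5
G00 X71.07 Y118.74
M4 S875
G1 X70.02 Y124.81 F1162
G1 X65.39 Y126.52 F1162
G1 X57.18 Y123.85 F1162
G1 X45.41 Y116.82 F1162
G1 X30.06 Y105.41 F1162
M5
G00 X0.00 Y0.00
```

y_svg = 193.40 − y_m.

[1] S875→`#0000ff` (cut); open run; points: 177.29,33.22 112.04,64.88 40.87,13.97

[2] S875→`#0000ff` (cut); open run; points: 46.64,66.88 189.61,91.30 32.84,113.38 63.49,104.13

[3] S629→`#ff00ff` (score); closed run; points: 74.43,82.46 141.14,82.46 141.14,100.81 74.43,100.81

[4] S875→`#0000ff` (cut); open run; points: 71.07,74.66 70.02,68.59 65.39,66.88 57.18,69.55 45.41,76.58 30.06,87.99

<svg xmlns="http://www.w3.org/2000/svg" width="221.07mm" height="193.40mm" viewBox="0 0 221.07 193.40">
  <polyline points="177.29,33.22 112.04,64.88 40.87,13.97" fill="none" stroke="#0000ff"/>
  <polyline points="46.64,66.88 189.61,91.30 32.84,113.38 63.49,104.13" fill="none" stroke="#0000ff"/>
  <polygon points="74.43,82.46 141.14,82.46 141.14,100.81 74.43,100.81" fill="none" stroke="#ff00ff"/>
  <polyline points="71.07,74.66 70.02,68.59 65.39,66.88 57.18,69.55 45.41,76.58 30.06,87.99" fill="none" stroke="#0000ff"/>
</svg>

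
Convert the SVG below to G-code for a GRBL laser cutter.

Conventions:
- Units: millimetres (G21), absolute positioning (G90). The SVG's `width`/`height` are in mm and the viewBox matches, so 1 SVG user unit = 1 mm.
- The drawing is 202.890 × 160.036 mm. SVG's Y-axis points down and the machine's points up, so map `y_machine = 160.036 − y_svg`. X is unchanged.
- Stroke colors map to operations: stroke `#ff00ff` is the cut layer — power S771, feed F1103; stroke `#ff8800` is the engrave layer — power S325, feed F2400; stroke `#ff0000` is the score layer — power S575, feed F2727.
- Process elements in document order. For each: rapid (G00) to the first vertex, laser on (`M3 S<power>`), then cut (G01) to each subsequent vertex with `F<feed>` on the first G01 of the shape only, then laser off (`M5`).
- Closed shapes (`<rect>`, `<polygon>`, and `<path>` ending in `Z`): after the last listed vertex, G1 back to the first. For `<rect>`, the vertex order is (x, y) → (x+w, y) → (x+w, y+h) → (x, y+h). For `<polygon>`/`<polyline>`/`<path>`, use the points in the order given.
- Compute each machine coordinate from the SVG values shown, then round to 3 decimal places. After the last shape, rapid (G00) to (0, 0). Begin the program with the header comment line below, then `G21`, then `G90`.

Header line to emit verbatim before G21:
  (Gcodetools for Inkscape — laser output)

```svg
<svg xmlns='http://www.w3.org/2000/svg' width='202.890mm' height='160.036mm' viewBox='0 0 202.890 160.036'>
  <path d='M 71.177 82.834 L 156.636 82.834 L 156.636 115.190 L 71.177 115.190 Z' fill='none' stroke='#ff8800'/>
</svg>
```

viewBox `0 0 202.890 160.036` with mm width/height → 1 unit = 1 mm. Flip: y_m = 160.036 − y_svg.

**Shape 1** — `<path>` rectangle, stroke `#ff8800` → engrave (S325, F2400). Machine vertices: (71.177,77.202) → (156.636,77.202) → (156.636,44.846) → (71.177,44.846) → (71.177,77.202). Closed: final G1 returns to the first vertex.

(Gcodetools for Inkscape — laser output)
G21
G90
G00 X71.177 Y77.202
M3 S325
G01 X156.636 Y77.202 F2400
G01 X156.636 Y44.846
G01 X71.177 Y44.846
G01 X71.177 Y77.202
M5
G00 X0.000 Y0.000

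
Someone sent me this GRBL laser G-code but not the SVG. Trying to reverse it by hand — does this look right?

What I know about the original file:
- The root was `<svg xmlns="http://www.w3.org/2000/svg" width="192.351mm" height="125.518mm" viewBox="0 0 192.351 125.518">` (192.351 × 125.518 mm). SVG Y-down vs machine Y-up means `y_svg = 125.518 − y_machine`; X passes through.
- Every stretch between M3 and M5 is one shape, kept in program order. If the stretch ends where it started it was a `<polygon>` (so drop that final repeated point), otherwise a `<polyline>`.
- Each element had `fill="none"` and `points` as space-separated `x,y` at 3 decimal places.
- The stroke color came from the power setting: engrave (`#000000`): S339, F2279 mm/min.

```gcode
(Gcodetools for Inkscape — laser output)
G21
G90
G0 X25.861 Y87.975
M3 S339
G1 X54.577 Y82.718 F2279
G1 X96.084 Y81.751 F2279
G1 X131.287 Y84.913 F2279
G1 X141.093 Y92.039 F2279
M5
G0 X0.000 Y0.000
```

Each laser-on run becomes one SVG element. Flip Y back into SVG space with y_svg = 125.518 − y_machine. Every run uses S339, so all elements get stroke `#000000` (engrave).

Run 1: The run is open, so emit a `<polyline>` with points (Y-flipped): 25.861,37.543 54.577,42.800 96.084,43.767 131.287,40.605 141.093,33.479.

<svg xmlns="http://www.w3.org/2000/svg" width="192.351mm" height="125.518mm" viewBox="0 0 192.351 125.518">
  <polyline points="25.861,37.543 54.577,42.800 96.084,43.767 131.287,40.605 141.093,33.479" fill="none" stroke="#000000"/>
</svg>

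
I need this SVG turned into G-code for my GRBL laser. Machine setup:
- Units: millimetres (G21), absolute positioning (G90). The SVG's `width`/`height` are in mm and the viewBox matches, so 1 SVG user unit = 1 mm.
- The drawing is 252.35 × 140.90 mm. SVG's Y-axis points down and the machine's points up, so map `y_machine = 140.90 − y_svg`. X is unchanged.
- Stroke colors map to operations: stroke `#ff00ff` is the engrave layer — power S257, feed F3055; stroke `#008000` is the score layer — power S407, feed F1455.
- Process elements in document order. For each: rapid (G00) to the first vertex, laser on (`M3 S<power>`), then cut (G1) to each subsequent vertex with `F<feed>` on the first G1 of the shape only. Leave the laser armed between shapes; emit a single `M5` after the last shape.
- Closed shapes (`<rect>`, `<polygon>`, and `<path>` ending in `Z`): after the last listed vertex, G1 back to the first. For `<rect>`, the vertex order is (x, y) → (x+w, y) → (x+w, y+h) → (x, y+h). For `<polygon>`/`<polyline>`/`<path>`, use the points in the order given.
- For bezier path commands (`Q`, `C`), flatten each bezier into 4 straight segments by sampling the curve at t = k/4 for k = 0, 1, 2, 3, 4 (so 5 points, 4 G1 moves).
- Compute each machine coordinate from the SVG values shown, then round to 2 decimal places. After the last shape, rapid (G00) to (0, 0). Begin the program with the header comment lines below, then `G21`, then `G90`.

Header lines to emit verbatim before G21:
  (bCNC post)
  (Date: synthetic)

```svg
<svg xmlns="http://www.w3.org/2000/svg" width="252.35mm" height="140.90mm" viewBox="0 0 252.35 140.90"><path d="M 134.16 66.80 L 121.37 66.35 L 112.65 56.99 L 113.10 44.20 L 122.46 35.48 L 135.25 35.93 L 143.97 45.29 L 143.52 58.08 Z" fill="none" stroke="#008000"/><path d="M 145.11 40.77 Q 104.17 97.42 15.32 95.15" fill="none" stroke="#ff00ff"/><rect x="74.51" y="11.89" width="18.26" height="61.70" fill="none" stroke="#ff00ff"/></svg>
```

Since the viewBox matches the mm dimensions, user units are millimetres directly. The only transform is the Y-flip y_m = 140.90 − y_svg.

Shape 1 is a regular polygon drawn with `<path>`. Its stroke #008000 means score at S407, F1455. After flipping Y the toolpath is (134.16,74.10) → (121.37,74.55) → (112.65,83.91) → (113.10,96.70) → (122.46,105.42) → (135.25,104.97) → (143.97,95.61) → (143.52,82.82) → (134.16,74.10), returning to the start.

Shape 2 is a quadratic bezier drawn with `<path>`. Its stroke #ff00ff means engrave at S257, F3055. After flipping Y the toolpath is (145.11,100.13) → (121.65,75.49) → (92.19,58.21) → (56.75,48.30) → (15.32,45.75).

Shape 3 is a rectangle drawn with `<rect>`. Its stroke #ff00ff means engrave at S257, F3055. After flipping Y the toolpath is (74.51,129.01) → (92.77,129.01) → (92.77,67.31) → (74.51,67.31) → (74.51,129.01), returning to the start.

(bCNC post)
(Date: synthetic)
G21
G90
G00 X134.16 Y74.10
M3 S407
G1 X121.37 Y74.55 F1455
G1 X112.65 Y83.91
G1 X113.10 Y96.70
G1 X122.46 Y105.42
G1 X135.25 Y104.97
G1 X143.97 Y95.61
G1 X143.52 Y82.82
G1 X134.16 Y74.10
G00 X145.11 Y100.13
M3 S257
G1 X121.65 Y75.49 F3055
G1 X92.19 Y58.21
G1 X56.75 Y48.30
G1 X15.32 Y45.75
G00 X74.51 Y129.01
M3 S257
G1 X92.77 Y129.01 F3055
G1 X92.77 Y67.31
G1 X74.51 Y67.31
G1 X74.51 Y129.01
M5
G00 X0.00 Y0.00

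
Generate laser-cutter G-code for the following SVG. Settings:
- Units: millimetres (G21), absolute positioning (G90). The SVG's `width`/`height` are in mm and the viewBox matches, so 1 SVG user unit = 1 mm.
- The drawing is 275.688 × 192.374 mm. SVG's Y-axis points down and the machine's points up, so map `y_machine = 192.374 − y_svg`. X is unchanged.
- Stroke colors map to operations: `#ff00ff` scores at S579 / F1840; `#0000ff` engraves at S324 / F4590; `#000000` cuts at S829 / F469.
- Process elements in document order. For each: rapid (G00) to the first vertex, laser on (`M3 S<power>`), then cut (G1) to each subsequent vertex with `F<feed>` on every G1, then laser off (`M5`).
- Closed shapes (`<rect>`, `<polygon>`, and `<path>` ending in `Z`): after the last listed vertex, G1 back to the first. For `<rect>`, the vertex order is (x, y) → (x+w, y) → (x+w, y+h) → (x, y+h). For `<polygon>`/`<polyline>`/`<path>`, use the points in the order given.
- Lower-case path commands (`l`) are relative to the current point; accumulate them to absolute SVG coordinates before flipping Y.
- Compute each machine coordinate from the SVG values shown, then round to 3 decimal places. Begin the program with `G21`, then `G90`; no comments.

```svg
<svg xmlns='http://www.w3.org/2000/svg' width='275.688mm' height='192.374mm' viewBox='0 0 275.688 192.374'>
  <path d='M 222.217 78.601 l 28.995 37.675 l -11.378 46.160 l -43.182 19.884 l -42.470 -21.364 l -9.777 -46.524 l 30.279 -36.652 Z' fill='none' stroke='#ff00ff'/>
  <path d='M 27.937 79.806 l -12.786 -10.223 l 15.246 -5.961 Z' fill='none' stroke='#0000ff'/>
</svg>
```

G21
G90
G00 X222.217 Y113.773
M3 S579
G1 X251.212 Y76.098 F1840
G1 X239.834 Y29.938 F1840
G1 X196.652 Y10.054 F1840
G1 X154.182 Y31.418 F1840
G1 X144.405 Y77.942 F1840
G1 X174.684 Y114.594 F1840
G1 X222.217 Y113.773 F1840
M5
G00 X27.937 Y112.568
M3 S324
G1 X15.151 Y122.791 F4590
G1 X30.397 Y128.752 F4590
G1 X27.937 Y112.568 F4590
M5

Since the viewBox matches the mm dimensions, user units are millimetres directly. The only transform is the Y-flip y_m = 192.374 − y_svg.

Shape 1 is a regular polygon drawn with `<path>`. Its stroke #ff00ff means score at S579, F1840. After flipping Y the toolpath is (222.217,113.773) → (251.212,76.098) → (239.834,29.938) → (196.652,10.054) → (154.182,31.418) → (144.405,77.942) → (174.684,114.594) → (222.217,113.773), returning to the start.

Shape 2 is a regular polygon drawn with `<path>`. Its stroke #0000ff means engrave at S324, F4590. After flipping Y the toolpath is (27.937,112.568) → (15.151,122.791) → (30.397,128.752) → (27.937,112.568), returning to the start.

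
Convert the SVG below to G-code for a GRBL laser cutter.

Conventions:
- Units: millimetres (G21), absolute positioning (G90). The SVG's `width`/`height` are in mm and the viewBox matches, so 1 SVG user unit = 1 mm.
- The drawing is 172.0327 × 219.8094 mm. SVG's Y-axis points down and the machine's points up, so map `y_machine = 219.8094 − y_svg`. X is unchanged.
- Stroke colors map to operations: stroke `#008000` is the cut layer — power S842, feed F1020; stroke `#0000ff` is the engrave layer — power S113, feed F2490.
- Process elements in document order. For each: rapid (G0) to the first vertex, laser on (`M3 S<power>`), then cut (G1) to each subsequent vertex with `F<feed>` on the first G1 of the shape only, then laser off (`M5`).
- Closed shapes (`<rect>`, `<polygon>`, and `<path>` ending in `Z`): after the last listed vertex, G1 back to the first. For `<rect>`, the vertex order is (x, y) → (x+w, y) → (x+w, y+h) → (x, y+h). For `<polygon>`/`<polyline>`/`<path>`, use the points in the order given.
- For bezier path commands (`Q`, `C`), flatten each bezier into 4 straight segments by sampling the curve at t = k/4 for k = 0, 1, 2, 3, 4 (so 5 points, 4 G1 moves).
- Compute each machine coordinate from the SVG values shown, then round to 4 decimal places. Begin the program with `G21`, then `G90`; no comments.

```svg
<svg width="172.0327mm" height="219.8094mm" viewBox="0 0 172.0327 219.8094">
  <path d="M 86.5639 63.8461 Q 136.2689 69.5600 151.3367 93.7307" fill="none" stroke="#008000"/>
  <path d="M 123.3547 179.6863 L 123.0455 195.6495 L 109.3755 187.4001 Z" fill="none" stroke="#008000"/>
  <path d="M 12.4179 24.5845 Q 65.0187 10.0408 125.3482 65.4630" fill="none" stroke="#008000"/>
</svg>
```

viewBox `0 0 172.0327 219.8094` with mm width/height → 1 unit = 1 mm. Flip: y_m = 219.8094 − y_svg.

**Shape 1** — `<path>` quadratic bezier, stroke `#008000` → cut (S842, F1020). Control points (SVG): P0=(86.5639,63.8461), P1=(136.2689,69.5600), P2=(151.3367,93.7307); sampled at t=k/4. Machine vertices: (86.5639,155.9633) → (109.2516,151.9528) → (127.6096,145.6352) → (141.6380,137.0105) → (151.3367,126.0787). Open path.

**Shape 2** — `<path>` regular polygon, stroke `#008000` → cut (S842, F1020). Machine vertices: (123.3547,40.1231) → (123.0455,24.1599) → (109.3755,32.4093) → (123.3547,40.1231). Closed: final G1 returns to the first vertex.

**Shape 3** — `<path>` quadratic bezier, stroke `#008000` → cut (S842, F1020). Control points (SVG): P0=(12.4179,24.5845), P1=(65.0187,10.0408), P2=(125.3482,65.4630); sampled at t=k/4. Machine vertices: (12.4179,195.2249) → (39.2013,198.1239) → (66.9509,192.2771) → (95.6665,177.6846) → (125.3482,154.3464). Open path.

G21
G90
G0 X86.5639 Y155.9633
M3 S842
G1 X109.2516 Y151.9528 F1020
G1 X127.6096 Y145.6352
G1 X141.6380 Y137.0105
G1 X151.3367 Y126.0787
M5
G0 X123.3547 Y40.1231
M3 S842
G1 X123.0455 Y24.1599 F1020
G1 X109.3755 Y32.4093
G1 X123.3547 Y40.1231
M5
G0 X12.4179 Y195.2249
M3 S842
G1 X39.2013 Y198.1239 F1020
G1 X66.9509 Y192.2771
G1 X95.6665 Y177.6846
G1 X125.3482 Y154.3464
M5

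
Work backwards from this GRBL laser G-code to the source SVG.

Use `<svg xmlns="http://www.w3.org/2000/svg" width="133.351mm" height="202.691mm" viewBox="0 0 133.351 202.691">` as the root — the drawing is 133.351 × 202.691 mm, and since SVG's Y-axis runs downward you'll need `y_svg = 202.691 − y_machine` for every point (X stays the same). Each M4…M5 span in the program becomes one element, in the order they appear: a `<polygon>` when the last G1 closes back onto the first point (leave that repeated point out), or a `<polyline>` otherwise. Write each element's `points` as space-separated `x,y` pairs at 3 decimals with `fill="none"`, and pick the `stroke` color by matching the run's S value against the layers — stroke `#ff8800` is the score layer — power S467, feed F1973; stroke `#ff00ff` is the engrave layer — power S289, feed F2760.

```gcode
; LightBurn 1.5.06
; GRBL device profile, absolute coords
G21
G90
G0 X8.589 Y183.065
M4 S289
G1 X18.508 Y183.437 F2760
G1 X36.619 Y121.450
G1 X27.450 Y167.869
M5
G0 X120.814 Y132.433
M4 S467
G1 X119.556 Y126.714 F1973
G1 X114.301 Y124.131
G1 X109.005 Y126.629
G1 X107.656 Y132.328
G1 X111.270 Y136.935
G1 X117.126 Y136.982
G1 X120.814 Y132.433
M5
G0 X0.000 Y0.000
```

Machine Y-up, SVG Y-down with viewBox height 202.691, so y_svg = 202.691 − y_machine; X carries over.

Run 1: power S289 maps to stroke `#ff00ff` (engrave). The run is open, so emit a `<polyline>` with points (Y-flipped): 8.589,19.626 18.508,19.254 36.619,81.241 27.450,34.822.

Run 2: S467 ⇒ score layer `#ff8800`. The run returns to its start, so emit a `<polygon>` with points (Y-flipped): 120.814,70.258 119.556,75.977 114.301,78.560 109.005,76.062 107.656,70.363 111.270,65.756 117.126,65.709.

<svg xmlns="http://www.w3.org/2000/svg" width="133.351mm" height="202.691mm" viewBox="0 0 133.351 202.691">
  <polyline points="8.589,19.626 18.508,19.254 36.619,81.241 27.450,34.822" fill="none" stroke="#ff00ff"/>
  <polygon points="120.814,70.258 119.556,75.977 114.301,78.560 109.005,76.062 107.656,70.363 111.270,65.756 117.126,65.709" fill="none" stroke="#ff8800"/>
</svg>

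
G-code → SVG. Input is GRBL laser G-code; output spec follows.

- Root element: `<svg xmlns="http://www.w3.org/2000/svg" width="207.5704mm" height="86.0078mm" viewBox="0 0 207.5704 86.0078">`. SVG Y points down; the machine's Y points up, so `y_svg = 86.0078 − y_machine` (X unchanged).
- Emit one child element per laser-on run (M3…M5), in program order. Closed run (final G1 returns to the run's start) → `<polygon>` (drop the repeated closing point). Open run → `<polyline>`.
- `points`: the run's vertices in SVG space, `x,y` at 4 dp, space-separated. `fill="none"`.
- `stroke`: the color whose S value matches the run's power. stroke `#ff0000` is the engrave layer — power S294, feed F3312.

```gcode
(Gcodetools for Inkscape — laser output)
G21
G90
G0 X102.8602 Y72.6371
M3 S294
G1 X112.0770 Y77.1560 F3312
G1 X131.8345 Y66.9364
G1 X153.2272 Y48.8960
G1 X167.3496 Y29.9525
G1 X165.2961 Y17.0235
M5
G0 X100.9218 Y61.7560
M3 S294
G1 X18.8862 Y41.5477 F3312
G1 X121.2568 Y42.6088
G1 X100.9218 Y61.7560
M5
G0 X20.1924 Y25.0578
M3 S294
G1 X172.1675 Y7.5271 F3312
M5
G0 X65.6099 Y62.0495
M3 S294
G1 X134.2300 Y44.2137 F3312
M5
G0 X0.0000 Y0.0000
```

<svg xmlns="http://www.w3.org/2000/svg" width="207.5704mm" height="86.0078mm" viewBox="0 0 207.5704 86.0078">
  <polyline points="102.8602,13.3707 112.0770,8.8518 131.8345,19.0714 153.2272,37.1118 167.3496,56.0553 165.2961,68.9843" fill="none" stroke="#ff0000"/>
  <polygon points="100.9218,24.2518 18.8862,44.4601 121.2568,43.3990" fill="none" stroke="#ff0000"/>
  <polyline points="20.1924,60.9500 172.1675,78.4807" fill="none" stroke="#ff0000"/>
  <polyline points="65.6099,23.9583 134.2300,41.7941" fill="none" stroke="#ff0000"/>
</svg>

y_svg = 86.0078 − y_m. Every run uses S294, so all elements get stroke `#ff0000` (engrave).

[1] open run; points: 102.8602,13.3707 112.0770,8.8518 131.8345,19.0714 153.2272,37.1118 167.3496,56.0553 165.2961,68.9843

[2] closed run; points: 100.9218,24.2518 18.8862,44.4601 121.2568,43.3990

[3] open run; points: 20.1924,60.9500 172.1675,78.4807

[4] open run; points: 65.6099,23.9583 134.2300,41.7941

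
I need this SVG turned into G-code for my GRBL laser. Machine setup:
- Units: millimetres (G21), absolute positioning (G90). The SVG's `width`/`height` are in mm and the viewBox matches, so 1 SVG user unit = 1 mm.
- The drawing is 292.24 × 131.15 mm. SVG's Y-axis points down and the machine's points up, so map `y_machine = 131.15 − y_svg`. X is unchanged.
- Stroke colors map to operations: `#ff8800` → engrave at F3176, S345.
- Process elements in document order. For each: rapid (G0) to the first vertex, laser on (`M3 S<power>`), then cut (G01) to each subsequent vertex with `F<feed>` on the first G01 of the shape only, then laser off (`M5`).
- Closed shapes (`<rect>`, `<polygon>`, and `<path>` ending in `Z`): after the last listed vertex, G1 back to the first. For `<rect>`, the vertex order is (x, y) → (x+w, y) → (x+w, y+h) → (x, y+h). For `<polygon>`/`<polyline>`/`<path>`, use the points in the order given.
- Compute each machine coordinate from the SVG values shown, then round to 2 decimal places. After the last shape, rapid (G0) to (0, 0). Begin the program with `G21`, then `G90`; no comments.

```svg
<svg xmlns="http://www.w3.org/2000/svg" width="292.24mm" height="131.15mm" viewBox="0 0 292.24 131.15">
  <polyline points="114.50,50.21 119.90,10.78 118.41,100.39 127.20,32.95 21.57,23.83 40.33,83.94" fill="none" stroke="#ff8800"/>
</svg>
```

viewBox `0 0 292.24 131.15` with mm width/height → 1 unit = 1 mm. Flip: y_m = 131.15 − y_svg.

**Shape 1** — `<polyline>` open polyline, stroke `#ff8800` → engrave (S345, F3176). Machine vertices: (114.50,80.94) → (119.90,120.37) → (118.41,30.76) → (127.20,98.20) → (21.57,107.32) → (40.33,47.21). Open path.

G21
G90
G0 X114.50 Y80.94
M3 S345
G01 X119.90 Y120.37 F3176
G01 X118.41 Y30.76
G01 X127.20 Y98.20
G01 X21.57 Y107.32
G01 X40.33 Y47.21
M5
G0 X0.00 Y0.00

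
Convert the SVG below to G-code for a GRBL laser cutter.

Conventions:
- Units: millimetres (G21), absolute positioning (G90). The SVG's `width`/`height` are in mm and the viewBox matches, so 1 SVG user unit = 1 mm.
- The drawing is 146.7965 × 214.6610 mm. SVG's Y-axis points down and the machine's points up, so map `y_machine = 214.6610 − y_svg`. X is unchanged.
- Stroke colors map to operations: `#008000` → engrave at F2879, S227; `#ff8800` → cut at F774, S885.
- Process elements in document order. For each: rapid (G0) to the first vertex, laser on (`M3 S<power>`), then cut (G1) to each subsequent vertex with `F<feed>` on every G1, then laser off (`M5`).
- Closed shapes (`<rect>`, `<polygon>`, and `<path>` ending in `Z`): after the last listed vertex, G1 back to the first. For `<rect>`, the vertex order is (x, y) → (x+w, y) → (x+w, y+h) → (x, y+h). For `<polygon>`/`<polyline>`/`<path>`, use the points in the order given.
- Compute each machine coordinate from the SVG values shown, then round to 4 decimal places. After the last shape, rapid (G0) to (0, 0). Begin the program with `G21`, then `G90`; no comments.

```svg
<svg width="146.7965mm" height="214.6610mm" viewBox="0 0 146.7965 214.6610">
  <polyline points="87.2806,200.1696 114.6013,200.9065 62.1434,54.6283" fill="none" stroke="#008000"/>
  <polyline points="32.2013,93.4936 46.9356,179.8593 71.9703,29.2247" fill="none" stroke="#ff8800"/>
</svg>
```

viewBox `0 0 146.7965 214.6610` with mm width/height → 1 unit = 1 mm. Flip: y_m = 214.6610 − y_svg.

**Shape 1** — `<polyline>` open polyline, stroke `#008000` → engrave (S227, F2879). Machine vertices: (87.2806,14.4914) → (114.6013,13.7545) → (62.1434,160.0327). Open path.

**Shape 2** — `<polyline>` open polyline, stroke `#ff8800` → cut (S885, F774). Machine vertices: (32.2013,121.1674) → (46.9356,34.8017) → (71.9703,185.4363). Open path.

G21
G90
G0 X87.2806 Y14.4914
M3 S227
G1 X114.6013 Y13.7545 F2879
G1 X62.1434 Y160.0327 F2879
M5
G0 X32.2013 Y121.1674
M3 S885
G1 X46.9356 Y34.8017 F774
G1 X71.9703 Y185.4363 F774
M5
G0 X0.0000 Y0.0000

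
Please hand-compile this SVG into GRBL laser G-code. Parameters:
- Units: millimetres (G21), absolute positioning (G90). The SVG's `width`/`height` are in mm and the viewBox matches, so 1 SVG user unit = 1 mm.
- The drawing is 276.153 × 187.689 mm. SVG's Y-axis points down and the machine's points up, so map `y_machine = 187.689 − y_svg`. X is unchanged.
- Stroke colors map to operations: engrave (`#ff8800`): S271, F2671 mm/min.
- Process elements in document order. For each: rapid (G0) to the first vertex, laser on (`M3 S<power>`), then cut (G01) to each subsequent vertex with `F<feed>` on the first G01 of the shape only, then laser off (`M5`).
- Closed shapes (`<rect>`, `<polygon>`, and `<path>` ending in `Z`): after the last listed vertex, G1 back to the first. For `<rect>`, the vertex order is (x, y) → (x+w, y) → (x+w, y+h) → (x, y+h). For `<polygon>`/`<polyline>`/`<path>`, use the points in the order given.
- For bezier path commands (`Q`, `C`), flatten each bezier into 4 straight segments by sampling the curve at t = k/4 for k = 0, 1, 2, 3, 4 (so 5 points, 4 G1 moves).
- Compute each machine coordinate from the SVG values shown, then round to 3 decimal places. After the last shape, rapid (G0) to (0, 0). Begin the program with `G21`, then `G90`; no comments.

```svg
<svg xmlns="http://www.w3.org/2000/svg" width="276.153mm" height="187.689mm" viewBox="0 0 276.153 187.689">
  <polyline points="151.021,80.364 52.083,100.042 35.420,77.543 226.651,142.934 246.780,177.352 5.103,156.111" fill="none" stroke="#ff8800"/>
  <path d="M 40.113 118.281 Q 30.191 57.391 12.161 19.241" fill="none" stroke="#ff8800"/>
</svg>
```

viewBox `0 0 276.153 187.689` with mm width/height → 1 unit = 1 mm. Flip: y_m = 187.689 − y_svg.

**Shape 1** — `<polyline>` open polyline, stroke `#ff8800` → engrave (S271, F2671). Machine vertices: (151.021,107.325) → (52.083,87.647) → (35.420,110.146) → (226.651,44.755) → (246.780,10.337) → (5.103,31.578). Open path.

**Shape 2** — `<path>` quadratic bezier, stroke `#ff8800` → engrave (S271, F2671). Control points (SVG): P0=(40.113,118.281), P1=(30.191,57.391), P2=(12.161,19.241); sampled at t=k/4. Machine vertices: (40.113,69.408) → (34.645,98.432) → (28.164,124.613) → (20.669,147.952) → (12.161,168.448). Open path.

G21
G90
G0 X151.021 Y107.325
M3 S271
G01 X52.083 Y87.647 F2671
G01 X35.420 Y110.146
G01 X226.651 Y44.755
G01 X246.780 Y10.337
G01 X5.103 Y31.578
M5
G0 X40.113 Y69.408
M3 S271
G01 X34.645 Y98.432 F2671
G01 X28.164 Y124.613
G01 X20.669 Y147.952
G01 X12.161 Y168.448
M5
G0 X0.000 Y0.000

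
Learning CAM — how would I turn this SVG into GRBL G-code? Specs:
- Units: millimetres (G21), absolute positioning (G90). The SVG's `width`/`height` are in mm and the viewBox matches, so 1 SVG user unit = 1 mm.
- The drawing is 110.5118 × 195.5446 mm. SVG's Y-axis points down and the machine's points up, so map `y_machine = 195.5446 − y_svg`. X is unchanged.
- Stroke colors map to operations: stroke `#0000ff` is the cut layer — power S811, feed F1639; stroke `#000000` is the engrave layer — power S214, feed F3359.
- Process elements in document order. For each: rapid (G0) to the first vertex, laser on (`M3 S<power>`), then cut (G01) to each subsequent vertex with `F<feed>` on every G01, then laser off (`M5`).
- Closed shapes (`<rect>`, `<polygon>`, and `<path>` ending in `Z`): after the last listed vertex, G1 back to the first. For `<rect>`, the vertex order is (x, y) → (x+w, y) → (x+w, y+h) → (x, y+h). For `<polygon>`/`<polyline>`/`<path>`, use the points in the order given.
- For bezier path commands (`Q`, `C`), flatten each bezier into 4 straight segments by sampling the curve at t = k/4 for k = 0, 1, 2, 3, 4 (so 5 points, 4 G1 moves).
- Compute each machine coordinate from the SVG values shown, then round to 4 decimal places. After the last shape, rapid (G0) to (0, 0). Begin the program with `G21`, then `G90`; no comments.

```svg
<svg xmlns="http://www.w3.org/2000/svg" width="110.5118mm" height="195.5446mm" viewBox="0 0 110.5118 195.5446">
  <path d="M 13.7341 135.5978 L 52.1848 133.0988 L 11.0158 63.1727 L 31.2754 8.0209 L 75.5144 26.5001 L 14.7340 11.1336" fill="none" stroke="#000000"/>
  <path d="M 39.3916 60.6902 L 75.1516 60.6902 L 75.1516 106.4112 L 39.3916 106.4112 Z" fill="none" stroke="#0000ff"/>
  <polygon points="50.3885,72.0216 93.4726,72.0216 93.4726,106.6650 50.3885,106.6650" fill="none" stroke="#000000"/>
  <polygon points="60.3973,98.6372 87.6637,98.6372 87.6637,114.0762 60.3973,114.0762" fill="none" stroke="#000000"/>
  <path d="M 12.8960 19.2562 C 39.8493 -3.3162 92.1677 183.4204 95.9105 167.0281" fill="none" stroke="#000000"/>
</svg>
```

G21
G90
G0 X13.7341 Y59.9468
M3 S214
G01 X52.1848 Y62.4458 F3359
G01 X11.0158 Y132.3719 F3359
G01 X31.2754 Y187.5237 F3359
G01 X75.5144 Y169.0445 F3359
G01 X14.7340 Y184.4110 F3359
M5
G0 X39.3916 Y134.8544
M3 S811
G01 X75.1516 Y134.8544 F1639
G01 X75.1516 Y89.1334 F1639
G01 X39.3916 Y89.1334 F1639
G01 X39.3916 Y134.8544 F1639
M5
G0 X50.3885 Y123.5230
M3 S214
G01 X93.4726 Y123.5230 F3359
G01 X93.4726 Y88.8796 F3359
G01 X50.3885 Y88.8796 F3359
G01 X50.3885 Y123.5230 F3359
M5
G0 X60.3973 Y96.9074
M3 S214
G01 X87.6637 Y96.9074 F3359
G01 X87.6637 Y81.4684 F3359
G01 X60.3973 Y81.4684 F3359
G01 X60.3973 Y96.9074 F3359
M5
G0 X12.8960 Y176.2884
M3 S214
G01 X36.7116 Y160.4166 F3359
G01 X63.1072 Y104.7200 F3359
G01 X85.1508 Y47.8646 F3359
G01 X95.9105 Y28.5165 F3359
M5
G0 X0.0000 Y0.0000

1 u = 1 mm; y_m = 195.5446 − y.

[1] `<path>` open polyline, #000000→engrave S214 F3359: (13.7341,59.9468) → (52.1848,62.4458) → (11.0158,132.3719) → (31.2754,187.5237) → (75.5144,169.0445) → (14.7340,184.4110)

[2] `<path>` rectangle, #0000ff→cut S811 F1639: (39.3916,134.8544) → (75.1516,134.8544) → (75.1516,89.1334) → (39.3916,89.1334) → (39.3916,134.8544) (closed)

[3] `<polygon>` rectangle, #000000→engrave S214 F3359: (50.3885,123.5230) → (93.4726,123.5230) → (93.4726,88.8796) → (50.3885,88.8796) → (50.3885,123.5230) (closed)

[4] `<polygon>` rectangle, #000000→engrave S214 F3359: (60.3973,96.9074) → (87.6637,96.9074) → (87.6637,81.4684) → (60.3973,81.4684) → (60.3973,96.9074) (closed)

[5] `<path>` cubic bezier, #000000→engrave S214 F3359: (12.8960,176.2884) → (36.7116,160.4166) → (63.1072,104.7200) → (85.1508,47.8646) → (95.9105,28.5165)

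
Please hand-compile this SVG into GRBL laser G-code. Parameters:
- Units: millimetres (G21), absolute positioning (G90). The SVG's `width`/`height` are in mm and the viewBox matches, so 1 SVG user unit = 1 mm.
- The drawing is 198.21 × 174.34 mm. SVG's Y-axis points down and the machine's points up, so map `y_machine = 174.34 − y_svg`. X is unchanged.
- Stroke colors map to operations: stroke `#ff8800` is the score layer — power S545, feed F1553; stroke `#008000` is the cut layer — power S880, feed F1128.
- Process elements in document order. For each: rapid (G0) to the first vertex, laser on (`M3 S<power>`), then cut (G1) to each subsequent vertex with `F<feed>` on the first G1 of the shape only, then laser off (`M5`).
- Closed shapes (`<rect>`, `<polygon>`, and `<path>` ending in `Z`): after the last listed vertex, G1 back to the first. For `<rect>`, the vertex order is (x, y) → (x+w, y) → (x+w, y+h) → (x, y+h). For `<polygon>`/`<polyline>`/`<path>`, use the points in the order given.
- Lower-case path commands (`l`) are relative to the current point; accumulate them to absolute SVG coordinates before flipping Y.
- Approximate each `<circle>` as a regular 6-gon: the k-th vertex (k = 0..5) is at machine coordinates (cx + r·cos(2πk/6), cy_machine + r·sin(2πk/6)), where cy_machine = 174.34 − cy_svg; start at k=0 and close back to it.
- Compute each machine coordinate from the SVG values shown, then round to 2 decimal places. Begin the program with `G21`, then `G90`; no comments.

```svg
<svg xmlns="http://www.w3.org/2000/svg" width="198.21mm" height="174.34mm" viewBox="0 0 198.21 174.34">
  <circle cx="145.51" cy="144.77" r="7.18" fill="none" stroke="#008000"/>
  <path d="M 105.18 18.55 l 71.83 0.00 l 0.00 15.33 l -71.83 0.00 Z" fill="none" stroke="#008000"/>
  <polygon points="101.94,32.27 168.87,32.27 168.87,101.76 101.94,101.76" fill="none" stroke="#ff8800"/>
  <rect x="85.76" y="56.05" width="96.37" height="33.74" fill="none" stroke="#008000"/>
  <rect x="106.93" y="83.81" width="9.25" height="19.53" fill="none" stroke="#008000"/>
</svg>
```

Since the viewBox matches the mm dimensions, user units are millimetres directly. The only transform is the Y-flip y_m = 174.34 − y_svg.

Shape 1 is a circle drawn with `<circle>`. Its stroke #008000 means cut at S880, F1128. After flipping Y the toolpath is (152.69,29.57) → (149.10,35.79) → (141.92,35.79) → (138.33,29.57) → (141.92,23.35) → (149.10,23.35) → (152.69,29.57), returning to the start.

Shape 2 is a rectangle drawn with `<path>`. Its stroke #008000 means cut at S880, F1128. After flipping Y the toolpath is (105.18,155.79) → (177.01,155.79) → (177.01,140.46) → (105.18,140.46) → (105.18,155.79), returning to the start.

Shape 3 is a rectangle drawn with `<polygon>`. Its stroke #ff8800 means score at S545, F1553. After flipping Y the toolpath is (101.94,142.07) → (168.87,142.07) → (168.87,72.58) → (101.94,72.58) → (101.94,142.07), returning to the start.

Shape 4 is a rectangle drawn with `<rect>`. Its stroke #008000 means cut at S880, F1128. After flipping Y the toolpath is (85.76,118.29) → (182.13,118.29) → (182.13,84.55) → (85.76,84.55) → (85.76,118.29), returning to the start.

Shape 5 is a rectangle drawn with `<rect>`. Its stroke #008000 means cut at S880, F1128. After flipping Y the toolpath is (106.93,90.53) → (116.18,90.53) → (116.18,71.00) → (106.93,71.00) → (106.93,90.53), returning to the start.

G21
G90
G0 X152.69 Y29.57
M3 S880
G1 X149.10 Y35.79 F1128
G1 X141.92 Y35.79
G1 X138.33 Y29.57
G1 X141.92 Y23.35
G1 X149.10 Y23.35
G1 X152.69 Y29.57
M5
G0 X105.18 Y155.79
M3 S880
G1 X177.01 Y155.79 F1128
G1 X177.01 Y140.46
G1 X105.18 Y140.46
G1 X105.18 Y155.79
M5
G0 X101.94 Y142.07
M3 S545
G1 X168.87 Y142.07 F1553
G1 X168.87 Y72.58
G1 X101.94 Y72.58
G1 X101.94 Y142.07
M5
G0 X85.76 Y118.29
M3 S880
G1 X182.13 Y118.29 F1128
G1 X182.13 Y84.55
G1 X85.76 Y84.55
G1 X85.76 Y118.29
M5
G0 X106.93 Y90.53
M3 S880
G1 X116.18 Y90.53 F1128
G1 X116.18 Y71.00
G1 X106.93 Y71.00
G1 X106.93 Y90.53
M5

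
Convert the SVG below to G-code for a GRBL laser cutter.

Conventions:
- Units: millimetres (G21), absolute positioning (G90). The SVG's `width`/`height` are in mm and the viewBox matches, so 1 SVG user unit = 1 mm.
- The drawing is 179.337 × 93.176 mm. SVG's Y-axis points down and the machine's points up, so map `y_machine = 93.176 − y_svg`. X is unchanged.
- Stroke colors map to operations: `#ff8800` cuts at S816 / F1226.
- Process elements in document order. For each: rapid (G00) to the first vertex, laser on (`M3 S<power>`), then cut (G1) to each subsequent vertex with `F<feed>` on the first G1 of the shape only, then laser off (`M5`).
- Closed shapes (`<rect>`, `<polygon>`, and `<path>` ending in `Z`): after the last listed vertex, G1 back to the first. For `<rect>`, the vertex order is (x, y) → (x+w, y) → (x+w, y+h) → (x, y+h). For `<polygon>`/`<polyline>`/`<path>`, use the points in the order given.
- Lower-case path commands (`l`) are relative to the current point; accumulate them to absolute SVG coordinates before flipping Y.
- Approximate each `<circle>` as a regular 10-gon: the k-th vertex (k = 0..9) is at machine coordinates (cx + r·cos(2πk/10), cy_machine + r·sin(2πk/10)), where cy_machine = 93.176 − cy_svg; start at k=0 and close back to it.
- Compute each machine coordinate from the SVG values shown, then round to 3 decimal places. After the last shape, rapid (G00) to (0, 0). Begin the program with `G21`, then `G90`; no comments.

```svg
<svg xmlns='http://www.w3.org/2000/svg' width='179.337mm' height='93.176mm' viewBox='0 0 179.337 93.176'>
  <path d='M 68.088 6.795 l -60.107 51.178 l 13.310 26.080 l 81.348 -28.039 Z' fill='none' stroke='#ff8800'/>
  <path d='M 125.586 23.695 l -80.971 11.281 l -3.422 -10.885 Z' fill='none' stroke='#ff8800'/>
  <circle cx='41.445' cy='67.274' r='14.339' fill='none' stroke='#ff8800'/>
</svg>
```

1 u = 1 mm; y_m = 93.176 − y.

[1] `<path>` closed polygon, #ff8800→cut S816 F1226: (68.088,86.381) → (7.981,35.203) → (21.291,9.123) → (102.639,37.162) → (68.088,86.381) (closed)

[2] `<path>` closed polygon, #ff8800→cut S816 F1226: (125.586,69.481) → (44.615,58.200) → (41.193,69.085) → (125.586,69.481) (closed)

[3] `<circle>` circle, #ff8800→cut S816 F1226: (55.784,25.902) → (53.045,34.330) → (45.876,39.539) → (37.014,39.539) → (29.845,34.330) → (27.106,25.902) → (29.845,17.474) → (37.014,12.265) → (45.876,12.265) → (53.045,17.474) → (55.784,25.902) (closed)

G21
G90
G00 X68.088 Y86.381
M3 S816
G1 X7.981 Y35.203 F1226
G1 X21.291 Y9.123
G1 X102.639 Y37.162
G1 X68.088 Y86.381
M5
G00 X125.586 Y69.481
M3 S816
G1 X44.615 Y58.200 F1226
G1 X41.193 Y69.085
G1 X125.586 Y69.481
M5
G00 X55.784 Y25.902
M3 S816
G1 X53.045 Y34.330 F1226
G1 X45.876 Y39.539
G1 X37.014 Y39.539
G1 X29.845 Y34.330
G1 X27.106 Y25.902
G1 X29.845 Y17.474
G1 X37.014 Y12.265
G1 X45.876 Y12.265
G1 X53.045 Y17.474
G1 X55.784 Y25.902
M5
G00 X0.000 Y0.000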